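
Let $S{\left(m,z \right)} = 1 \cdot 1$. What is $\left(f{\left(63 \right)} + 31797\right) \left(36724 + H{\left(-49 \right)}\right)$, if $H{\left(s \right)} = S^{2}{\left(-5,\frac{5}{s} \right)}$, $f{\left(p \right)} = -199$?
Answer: $1160436550$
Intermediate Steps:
$S{\left(m,z \right)} = 1$
$H{\left(s \right)} = 1$ ($H{\left(s \right)} = 1^{2} = 1$)
$\left(f{\left(63 \right)} + 31797\right) \left(36724 + H{\left(-49 \right)}\right) = \left(-199 + 31797\right) \left(36724 + 1\right) = 31598 \cdot 36725 = 1160436550$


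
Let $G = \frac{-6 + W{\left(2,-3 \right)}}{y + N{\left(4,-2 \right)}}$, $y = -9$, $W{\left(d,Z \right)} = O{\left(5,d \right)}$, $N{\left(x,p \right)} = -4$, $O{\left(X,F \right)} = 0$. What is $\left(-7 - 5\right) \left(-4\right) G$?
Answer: $\frac{288}{13} \approx 22.154$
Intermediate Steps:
$W{\left(d,Z \right)} = 0$
$G = \frac{6}{13}$ ($G = \frac{-6 + 0}{-9 - 4} = - \frac{6}{-13} = \left(-6\right) \left(- \frac{1}{13}\right) = \frac{6}{13} \approx 0.46154$)
$\left(-7 - 5\right) \left(-4\right) G = \left(-7 - 5\right) \left(-4\right) \frac{6}{13} = \left(-12\right) \left(-4\right) \frac{6}{13} = 48 \cdot \frac{6}{13} = \frac{288}{13}$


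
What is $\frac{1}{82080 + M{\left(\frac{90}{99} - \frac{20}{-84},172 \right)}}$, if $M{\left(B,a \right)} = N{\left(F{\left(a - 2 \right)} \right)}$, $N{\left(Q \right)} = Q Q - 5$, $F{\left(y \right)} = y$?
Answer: $\frac{1}{110975} \approx 9.011 \cdot 10^{-6}$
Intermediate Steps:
$N{\left(Q \right)} = -5 + Q^{2}$ ($N{\left(Q \right)} = Q^{2} - 5 = -5 + Q^{2}$)
$M{\left(B,a \right)} = -5 + \left(-2 + a\right)^{2}$ ($M{\left(B,a \right)} = -5 + \left(a - 2\right)^{2} = -5 + \left(-2 + a\right)^{2}$)
$\frac{1}{82080 + M{\left(\frac{90}{99} - \frac{20}{-84},172 \right)}} = \frac{1}{82080 - \left(5 - \left(-2 + 172\right)^{2}\right)} = \frac{1}{82080 - \left(5 - 170^{2}\right)} = \frac{1}{82080 + \left(-5 + 28900\right)} = \frac{1}{82080 + 28895} = \frac{1}{110975}$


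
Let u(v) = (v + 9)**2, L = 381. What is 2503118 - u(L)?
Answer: 2351018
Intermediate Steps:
u(v) = (9 + v)**2
2503118 - u(L) = 2503118 - (9 + 381)**2 = 2503118 - 1*390**2 = 2503118 - 1*152100 = 2503118 - 152100 = 2351018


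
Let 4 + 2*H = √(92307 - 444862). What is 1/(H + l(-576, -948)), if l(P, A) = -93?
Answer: -76/77731 - 14*I*√7195/388655 ≈ -0.00097773 - 0.0030555*I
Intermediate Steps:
H = -2 + 7*I*√7195/2 (H = -2 + √(92307 - 444862)/2 = -2 + √(-352555)/2 = -2 + (7*I*√7195)/2 = -2 + 7*I*√7195/2 ≈ -2.0 + 296.88*I)
1/(H + l(-576, -948)) = 1/((-2 + 7*I*√7195/2) - 93) = 1/(-95 + 7*I*√7195/2)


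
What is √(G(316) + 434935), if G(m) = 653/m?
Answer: √10857768927/158 ≈ 659.50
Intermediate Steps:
√(G(316) + 434935) = √(653/316 + 434935) = √(137440113/316) = √10857768927/158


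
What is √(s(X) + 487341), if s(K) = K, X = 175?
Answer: 2*√121879 ≈ 698.22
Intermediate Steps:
√(s(X) + 487341) = √(175 + 487341) = √487516 = 2*√121879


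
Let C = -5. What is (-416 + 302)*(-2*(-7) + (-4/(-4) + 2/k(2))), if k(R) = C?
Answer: -8322/5 ≈ -1664.4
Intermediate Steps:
k(R) = -5
(-416 + 302)*(-2*(-7) + (-4/(-4) + 2/k(2))) = (-416 + 302)*(-2*(-7) + (-4/(-4) + 2/(-5))) = -114*(14 + (-4*(-1/4) + 2*(-1/5))) = -114*(14 + (1 - 2/5)) = -114*(14 + 3/5) = -114*73/5 = -8322/5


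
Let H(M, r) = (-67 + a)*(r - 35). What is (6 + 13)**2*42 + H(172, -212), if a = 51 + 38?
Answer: 9728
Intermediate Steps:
a = 89
H(M, r) = -770 + 22*r (H(M, r) = (-67 + 89)*(r - 35) = 22*(-35 + r) = -770 + 22*r)
(6 + 13)**2*42 + H(172, -212) = (6 + 13)**2*42 + (-770 + 22*(-212)) = 19**2*42 + (-770 - 4664) = 361*42 - 5434 = 15162 - 5434 = 9728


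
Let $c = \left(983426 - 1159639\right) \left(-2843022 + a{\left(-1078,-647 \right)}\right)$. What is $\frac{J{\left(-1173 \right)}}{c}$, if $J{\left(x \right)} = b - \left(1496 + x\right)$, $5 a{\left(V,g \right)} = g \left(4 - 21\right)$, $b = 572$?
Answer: $\frac{1245}{2502949011643} \approx 4.9741 \cdot 10^{-10}$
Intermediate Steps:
$a{\left(V,g \right)} = - \frac{17 g}{5}$ ($a{\left(V,g \right)} = \frac{g \left(4 - 21\right)}{5} = \frac{g \left(-17\right)}{5} = \frac{\left(-17\right) g}{5} = - \frac{17 g}{5}$)
$J{\left(x \right)} = -924 - x$ ($J{\left(x \right)} = 572 - \left(1496 + x\right) = -924 - x$)
$c = \frac{2502949011643}{5}$ ($c = \left(983426 - 1159639\right) \left(-2843022 - - \frac{10999}{5}\right) = - 176213 \left(-2843022 + \frac{10999}{5}\right) = \left(-176213\right) \left(- \frac{14204111}{5}\right) = \frac{2502949011643}{5} \approx 5.0059 \cdot 10^{11}$)
$\frac{J{\left(-1173 \right)}}{c} = \frac{-924 - -1173}{\frac{2502949011643}{5}} = \left(-924 + 1173\right) \frac{5}{2502949011643} = 249 \cdot \frac{5}{2502949011643} = \frac{1245}{2502949011643}$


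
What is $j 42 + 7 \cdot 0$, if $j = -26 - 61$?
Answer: $-3654$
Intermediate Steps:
$j = -87$ ($j = -26 - 61 = -87$)
$j 42 + 7 \cdot 0 = \left(-87\right) 42 + 7 \cdot 0 = -3654 + 0 = -3654$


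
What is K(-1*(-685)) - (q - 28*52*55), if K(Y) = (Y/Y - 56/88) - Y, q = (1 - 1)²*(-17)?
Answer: 873349/11 ≈ 79395.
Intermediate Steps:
q = 0 (q = 0²*(-17) = 0*(-17) = 0)
K(Y) = 4/11 - Y (K(Y) = (1 - 56*1/88) - Y = (1 - 7/11) - Y = 4/11 - Y)
K(-1*(-685)) - (q - 28*52*55) = (4/11 - (-1)*(-685)) - (0 - 28*52*55) = (4/11 - 1*685) - (0 - 1456*55) = (4/11 - 685) - (0 - 1*80080) = -7531/11 - (0 - 80080) = -7531/11 - 1*(-80080) = -7531/11 + 80080 = 873349/11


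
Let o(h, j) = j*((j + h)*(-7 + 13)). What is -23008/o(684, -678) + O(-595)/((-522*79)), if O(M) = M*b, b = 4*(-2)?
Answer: 5782096/6989841 ≈ 0.82721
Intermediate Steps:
o(h, j) = j*(6*h + 6*j) (o(h, j) = j*((h + j)*6) = j*(6*h + 6*j))
b = -8
O(M) = -8*M (O(M) = M*(-8) = -8*M)
-23008/o(684, -678) + O(-595)/((-522*79)) = -23008*(-1/(4068*(684 - 678))) + (-8*(-595))/((-522*79)) = -23008/(6*(-678)*6) + 4760/(-41238) = -23008/(-24408) + 4760*(-1/41238) = -23008*(-1/24408) - 2380/20619 = 2876/3051 - 2380/20619 = 5782096/6989841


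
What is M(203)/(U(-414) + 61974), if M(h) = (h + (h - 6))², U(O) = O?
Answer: 4000/1539 ≈ 2.5991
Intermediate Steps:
M(h) = (-6 + 2*h)² (M(h) = (h + (-6 + h))² = (-6 + 2*h)²)
M(203)/(U(-414) + 61974) = (4*(-3 + 203)²)/(-414 + 61974) = (4*200²)/61560 = (4*40000)*(1/61560) = 160000*(1/61560) = 4000/1539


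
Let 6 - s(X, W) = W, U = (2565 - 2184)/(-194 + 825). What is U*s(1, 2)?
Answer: 1524/631 ≈ 2.4152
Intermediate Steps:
U = 381/631 ≈ 0.60380
s(X, W) = 6 - W
U*s(1, 2) = 381*(6 - 1*2)/631 = 381*(6 - 2)/631 = (381/631)*4 = 1524/631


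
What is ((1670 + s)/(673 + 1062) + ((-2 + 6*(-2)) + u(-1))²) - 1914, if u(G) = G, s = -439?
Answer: -2929184/1735 ≈ -1688.3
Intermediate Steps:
((1670 + s)/(673 + 1062) + ((-2 + 6*(-2)) + u(-1))²) - 1914 = ((1670 - 439)/(673 + 1062) + ((-2 + 6*(-2)) - 1)²) - 1914 = (1231/1735 + ((-2 - 12) - 1)²) - 1914 = (1231*(1/1735) + (-14 - 1)²) - 1914 = (1231/1735 + (-15)²) - 1914 = (1231/1735 + 225) - 1914 = 391606/1735 - 1914 = -2929184/1735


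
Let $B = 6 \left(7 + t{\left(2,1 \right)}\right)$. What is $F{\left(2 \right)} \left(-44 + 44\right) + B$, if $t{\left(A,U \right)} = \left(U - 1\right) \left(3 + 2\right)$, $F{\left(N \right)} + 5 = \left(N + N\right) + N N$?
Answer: $42$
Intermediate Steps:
$F{\left(N \right)} = -5 + N^{2} + 2 N$ ($F{\left(N \right)} = -5 + \left(\left(N + N\right) + N N\right) = -5 + \left(2 N + N^{2}\right) = -5 + \left(N^{2} + 2 N\right) = -5 + N^{2} + 2 N$)
$t{\left(A,U \right)} = -5 + 5 U$ ($t{\left(A,U \right)} = \left(-1 + U\right) 5 = -5 + 5 U$)
$B = 42$ ($B = 6 \left(7 + \left(-5 + 5 \cdot 1\right)\right) = 6 \left(7 + \left(-5 + 5\right)\right) = 6 \left(7 + 0\right) = 6 \cdot 7 = 42$)
$F{\left(2 \right)} \left(-44 + 44\right) + B = \left(-5 + 2^{2} + 2 \cdot 2\right) \left(-44 + 44\right) + 42 = \left(-5 + 4 + 4\right) 0 + 42 = 3 \cdot 0 + 42 = 0 + 42 = 42$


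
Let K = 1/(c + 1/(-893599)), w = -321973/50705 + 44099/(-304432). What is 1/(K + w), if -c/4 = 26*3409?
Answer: -978079368814800599280/6352415716569953124991 ≈ -0.15397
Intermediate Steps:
c = -354536 (c = -104*3409 = -4*88634 = -354536)
w = -100254924131/15436224560 (w = -321973*1/50705 + 44099*(-1/304432) = -321973/50705 - 44099/304432 = -100254924131/15436224560 ≈ -6.4948)
K = -893599/316813015065 (K = 1/(-354536 + 1/(-893599)) = 1/(-354536 - 1/893599) = 1/(-316813015065/893599) = -893599/316813015065 ≈ -2.8206e-6)
1/(K + w) = 1/(-893599/316813015065 - 100254924131/15436224560) = 1/(-6352415716569953124991/978079368814800599280) = -978079368814800599280/6352415716569953124991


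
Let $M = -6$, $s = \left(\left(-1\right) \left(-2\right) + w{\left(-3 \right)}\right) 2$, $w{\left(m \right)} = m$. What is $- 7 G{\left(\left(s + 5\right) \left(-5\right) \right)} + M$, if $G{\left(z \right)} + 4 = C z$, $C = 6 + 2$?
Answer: $862$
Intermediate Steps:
$C = 8$
$s = -2$ ($s = \left(\left(-1\right) \left(-2\right) - 3\right) 2 = \left(2 - 3\right) 2 = \left(-1\right) 2 = -2$)
$G{\left(z \right)} = -4 + 8 z$
$- 7 G{\left(\left(s + 5\right) \left(-5\right) \right)} + M = - 7 \left(-4 + 8 \left(-2 + 5\right) \left(-5\right)\right) - 6 = - 7 \left(-4 + 8 \cdot 3 \left(-5\right)\right) - 6 = - 7 \left(-4 + 8 \left(-15\right)\right) - 6 = - 7 \left(-4 - 120\right) - 6 = \left(-7\right) \left(-124\right) - 6 = 868 - 6 = 862$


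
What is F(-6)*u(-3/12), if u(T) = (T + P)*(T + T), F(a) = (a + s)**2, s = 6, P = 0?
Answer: 0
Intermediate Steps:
F(a) = (6 + a)**2 (F(a) = (a + 6)**2 = (6 + a)**2)
u(T) = 2*T**2 (u(T) = (T + 0)*(T + T) = T*(2*T) = 2*T**2)
F(-6)*u(-3/12) = (6 - 6)**2*(2*(-3/12)**2) = 0**2*(2*(-3*1/12)**2) = 0*(2*(-1/4)**2) = 0*(2*(1/16)) = 0*(1/8) = 0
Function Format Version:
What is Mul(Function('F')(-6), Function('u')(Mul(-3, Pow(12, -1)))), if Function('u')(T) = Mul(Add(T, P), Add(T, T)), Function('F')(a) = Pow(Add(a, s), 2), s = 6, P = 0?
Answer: 0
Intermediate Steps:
Function('F')(a) = Pow(Add(6, a), 2) (Function('F')(a) = Pow(Add(a, 6), 2) = Pow(Add(6, a), 2))
Function('u')(T) = Mul(2, Pow(T, 2)) (Function('u')(T) = Mul(Add(T, 0), Add(T, T)) = Mul(T, Mul(2, T)) = Mul(2, Pow(T, 2)))
Mul(Function('F')(-6), Function('u')(Mul(-3, Pow(12, -1)))) = Mul(Pow(Add(6, -6), 2), Mul(2, Pow(Mul(-3, Pow(12, -1)), 2))) = Mul(Pow(0, 2), Mul(2, Pow(Mul(-3, Rational(1, 12)), 2))) = Mul(0, Mul(2, Pow(Rational(-1, 4), 2))) = Mul(0, Mul(2, Rational(1, 16))) = Mul(0, Rational(1, 8)) = 0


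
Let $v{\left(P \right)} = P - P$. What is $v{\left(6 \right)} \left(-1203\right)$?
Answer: $0$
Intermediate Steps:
$v{\left(P \right)} = 0$
$v{\left(6 \right)} \left(-1203\right) = 0 \left(-1203\right) = 0$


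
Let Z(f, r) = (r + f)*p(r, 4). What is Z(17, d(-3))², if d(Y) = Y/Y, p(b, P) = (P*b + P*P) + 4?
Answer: 186624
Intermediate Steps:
p(b, P) = 4 + P² + P*b (p(b, P) = (P*b + P²) + 4 = (P² + P*b) + 4 = 4 + P² + P*b)
d(Y) = 1
Z(f, r) = (20 + 4*r)*(f + r) (Z(f, r) = (r + f)*(4 + 4² + 4*r) = (f + r)*(4 + 16 + 4*r) = (f + r)*(20 + 4*r) = (20 + 4*r)*(f + r))
Z(17, d(-3))² = (4*(5 + 1)*(17 + 1))² = (4*6*18)² = 432² = 186624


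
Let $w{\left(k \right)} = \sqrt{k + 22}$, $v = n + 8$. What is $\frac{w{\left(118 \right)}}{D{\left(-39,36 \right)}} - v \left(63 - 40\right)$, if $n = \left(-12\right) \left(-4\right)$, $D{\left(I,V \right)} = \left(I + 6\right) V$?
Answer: $-1288 - \frac{\sqrt{35}}{594} \approx -1288.0$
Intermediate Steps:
$D{\left(I,V \right)} = V \left(6 + I\right)$ ($D{\left(I,V \right)} = \left(6 + I\right) V = V \left(6 + I\right)$)
$n = 48$
$v = 56$ ($v = 48 + 8 = 56$)
$w{\left(k \right)} = \sqrt{22 + k}$
$\frac{w{\left(118 \right)}}{D{\left(-39,36 \right)}} - v \left(63 - 40\right) = \frac{\sqrt{22 + 118}}{36 \left(6 - 39\right)} - 56 \left(63 - 40\right) = \frac{\sqrt{140}}{36 \left(-33\right)} - 56 \cdot 23 = \frac{2 \sqrt{35}}{-1188} - 1288 = 2 \sqrt{35} \left(- \frac{1}{1188}\right) - 1288 = - \frac{\sqrt{35}}{594} - 1288 = -1288 - \frac{\sqrt{35}}{594}$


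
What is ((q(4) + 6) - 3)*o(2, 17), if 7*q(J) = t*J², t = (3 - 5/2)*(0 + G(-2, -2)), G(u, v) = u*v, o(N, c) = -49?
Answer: -371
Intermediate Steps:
t = 2 (t = (3 - 5/2)*(0 - 2*(-2)) = (3 - 5*½)*(0 + 4) = (3 - 5/2)*4 = (½)*4 = 2)
q(J) = 2*J²/7 (q(J) = (2*J²)/7 = 2*J²/7)
((q(4) + 6) - 3)*o(2, 17) = (((2/7)*4² + 6) - 3)*(-49) = (((2/7)*16 + 6) - 3)*(-49) = ((32/7 + 6) - 3)*(-49) = (74/7 - 3)*(-49) = (53/7)*(-49) = -371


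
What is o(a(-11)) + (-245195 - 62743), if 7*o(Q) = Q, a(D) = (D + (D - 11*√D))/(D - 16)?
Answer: -58200260/189 + 11*I*√11/189 ≈ -3.0794e+5 + 0.19303*I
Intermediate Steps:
a(D) = (-11*√D + 2*D)/(-16 + D) (a(D) = (D + (D - 11*√D))/(-16 + D) = (-11*√D + 2*D)/(-16 + D))
o(Q) = Q/7
o(a(-11)) + (-245195 - 62743) = ((-11*I*√11 + 2*(-11))/(-16 - 11))/7 + (-245195 - 62743) = ((-11*I*√11 - 22)/(-27))/7 - 307938 = (-(-11*I*√11 - 22)/27)/7 - 307938 = (-(-22 - 11*I*√11)/27)/7 - 307938 = (22/27 + 11*I*√11/27)/7 - 307938 = (22/189 + 11*I*√11/189) - 307938 = -58200260/189 + 11*I*√11/189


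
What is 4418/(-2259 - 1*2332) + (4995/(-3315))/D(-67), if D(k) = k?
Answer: -63888523/67978937 ≈ -0.93983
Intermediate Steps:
4418/(-2259 - 1*2332) + (4995/(-3315))/D(-67) = 4418/(-2259 - 1*2332) + (4995/(-3315))/(-67) = 4418/(-2259 - 2332) + (4995*(-1/3315))*(-1/67) = 4418/(-4591) - 333/221*(-1/67) = 4418*(-1/4591) + 333/14807 = -4418/4591 + 333/14807 = -63888523/67978937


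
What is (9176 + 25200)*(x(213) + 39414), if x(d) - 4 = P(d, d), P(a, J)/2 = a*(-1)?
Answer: 1340388992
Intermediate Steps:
P(a, J) = -2*a (P(a, J) = 2*(a*(-1)) = 2*(-a) = -2*a)
x(d) = 4 - 2*d
(9176 + 25200)*(x(213) + 39414) = (9176 + 25200)*((4 - 2*213) + 39414) = 34376*((4 - 426) + 39414) = 34376*(-422 + 39414) = 34376*38992 = 1340388992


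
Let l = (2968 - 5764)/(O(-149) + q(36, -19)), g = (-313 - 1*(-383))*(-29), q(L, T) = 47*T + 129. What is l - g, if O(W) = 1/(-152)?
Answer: 236166862/116129 ≈ 2033.7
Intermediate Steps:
q(L, T) = 129 + 47*T
O(W) = -1/152
g = -2030 (g = (-313 + 383)*(-29) = 70*(-29) = -2030)
l = 424992/116129 (l = (2968 - 5764)/(-1/152 + (129 + 47*(-19))) = -2796/(-1/152 + (129 - 893)) = -2796/(-1/152 - 764) = -2796/(-116129/152) = -2796*(-152/116129) = 424992/116129 ≈ 3.6597)
l - g = 424992/116129 - 1*(-2030) = 424992/116129 + 2030 = 236166862/116129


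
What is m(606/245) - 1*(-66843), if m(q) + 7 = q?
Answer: 16375426/245 ≈ 66839.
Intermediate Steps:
m(q) = -7 + q
m(606/245) - 1*(-66843) = (-7 + 606/245) - 1*(-66843) = (-7 + 606*(1/245)) + 66843 = (-7 + 606/245) + 66843 = -1109/245 + 66843 = 16375426/245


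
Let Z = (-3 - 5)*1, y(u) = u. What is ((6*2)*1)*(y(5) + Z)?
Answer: -36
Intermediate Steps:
Z = -8 (Z = -8*1 = -8)
((6*2)*1)*(y(5) + Z) = ((6*2)*1)*(5 - 8) = (12*1)*(-3) = 12*(-3) = -36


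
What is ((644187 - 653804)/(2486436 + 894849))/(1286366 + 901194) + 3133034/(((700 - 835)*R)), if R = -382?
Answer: 772477084020518257/12715036997297400 ≈ 60.753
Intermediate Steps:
((644187 - 653804)/(2486436 + 894849))/(1286366 + 901194) + 3133034/(((700 - 835)*R)) = ((644187 - 653804)/(2486436 + 894849))/(1286366 + 901194) + 3133034/(((700 - 835)*(-382))) = -9617/3381285/2187560 + 3133034/((-135*(-382))) = -9617*1/3381285*(1/2187560) + 3133034/51570 = -9617/3381285*1/2187560 + 3133034*(1/51570) = -9617/7396763814600 + 1566517/25785 = 772477084020518257/12715036997297400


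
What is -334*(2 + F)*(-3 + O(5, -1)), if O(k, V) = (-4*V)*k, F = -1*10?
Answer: 45424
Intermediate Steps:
F = -10
O(k, V) = -4*V*k
-334*(2 + F)*(-3 + O(5, -1)) = -334*(2 - 10)*(-3 - 4*(-1)*5) = -(-2672)*(-3 + 20) = -(-2672)*17 = -334*(-136) = 45424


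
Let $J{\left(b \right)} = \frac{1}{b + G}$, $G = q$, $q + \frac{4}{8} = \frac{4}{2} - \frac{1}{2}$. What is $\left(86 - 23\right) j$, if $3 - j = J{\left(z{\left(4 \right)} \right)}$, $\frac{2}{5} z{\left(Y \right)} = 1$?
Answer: $171$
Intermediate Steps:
$z{\left(Y \right)} = \frac{5}{2}$ ($z{\left(Y \right)} = \frac{5}{2} \cdot 1 = \frac{5}{2}$)
$q = 1$ ($q = - \frac{1}{2} + \left(\frac{4}{2} - \frac{1}{2}\right) = - \frac{1}{2} + \left(4 \cdot \frac{1}{2} - \frac{1}{2}\right) = - \frac{1}{2} + \left(2 - \frac{1}{2}\right) = - \frac{1}{2} + \frac{3}{2} = 1$)
$G = 1$
$J{\left(b \right)} = \frac{1}{1 + b}$ ($J{\left(b \right)} = \frac{1}{b + 1} = \frac{1}{1 + b}$)
$j = \frac{19}{7}$ ($j = 3 - \frac{1}{1 + \frac{5}{2}} = 3 - \frac{1}{\frac{7}{2}} = 3 - \frac{2}{7} = \frac{19}{7} \approx 2.7143$)
$\left(86 - 23\right) j = \left(86 - 23\right) \frac{19}{7} = 63 \cdot \frac{19}{7} = 171$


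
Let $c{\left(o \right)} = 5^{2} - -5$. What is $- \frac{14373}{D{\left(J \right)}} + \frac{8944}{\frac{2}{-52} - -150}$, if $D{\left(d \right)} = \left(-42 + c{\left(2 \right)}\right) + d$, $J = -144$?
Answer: $\frac{30772397}{202748} \approx 151.78$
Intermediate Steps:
$c{\left(o \right)} = 30$ ($c{\left(o \right)} = 25 + 5 = 30$)
$D{\left(d \right)} = -12 + d$ ($D{\left(d \right)} = \left(-42 + 30\right) + d = -12 + d$)
$- \frac{14373}{D{\left(J \right)}} + \frac{8944}{\frac{2}{-52} - -150} = - \frac{14373}{-12 - 144} + \frac{8944}{\frac{2}{-52} - -150} = - \frac{14373}{-156} + \frac{8944}{2 \left(- \frac{1}{52}\right) + 150} = \left(-14373\right) \left(- \frac{1}{156}\right) + \frac{8944}{- \frac{1}{26} + 150} = \frac{4791}{52} + \frac{8944}{\frac{3899}{26}} = \frac{4791}{52} + 8944 \cdot \frac{26}{3899} = \frac{4791}{52} + \frac{232544}{3899} = \frac{30772397}{202748}$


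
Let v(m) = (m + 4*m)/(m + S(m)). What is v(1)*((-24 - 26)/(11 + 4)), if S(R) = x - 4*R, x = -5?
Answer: 25/12 ≈ 2.0833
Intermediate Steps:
S(R) = -5 - 4*R
v(m) = 5*m/(-5 - 3*m) (v(m) = (m + 4*m)/(m + (-5 - 4*m)) = (5*m)/(-5 - 3*m) = 5*m/(-5 - 3*m))
v(1)*((-24 - 26)/(11 + 4)) = (-5*1/(5 + 3*1))*((-24 - 26)/(11 + 4)) = (-5*1/(5 + 3))*(-50/15) = (-5*1/8)*(-50*1/15) = -5*1*1/8*(-10/3) = -5/8*(-10/3) = 25/12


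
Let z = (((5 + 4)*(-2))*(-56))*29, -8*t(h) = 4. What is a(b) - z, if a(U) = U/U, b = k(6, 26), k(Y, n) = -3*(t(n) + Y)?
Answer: -29231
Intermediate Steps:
t(h) = -½ (t(h) = -⅛*4 = -½)
k(Y, n) = 3/2 - 3*Y (k(Y, n) = -3*(-½ + Y) = 3/2 - 3*Y)
z = 29232 (z = ((9*(-2))*(-56))*29 = -18*(-56)*29 = 1008*29 = 29232)
b = -33/2 (b = 3/2 - 3*6 = 3/2 - 18 = -33/2 ≈ -16.500)
a(U) = 1
a(b) - z = 1 - 1*29232 = 1 - 29232 = -29231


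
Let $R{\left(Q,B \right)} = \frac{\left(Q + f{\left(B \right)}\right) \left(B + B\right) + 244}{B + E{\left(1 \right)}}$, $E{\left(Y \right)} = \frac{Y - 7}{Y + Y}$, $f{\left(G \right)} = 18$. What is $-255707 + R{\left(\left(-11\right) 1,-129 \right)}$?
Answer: $- \frac{1534171}{6} \approx -2.557 \cdot 10^{5}$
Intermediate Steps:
$E{\left(Y \right)} = \frac{-7 + Y}{2 Y}$
$R{\left(Q,B \right)} = \frac{244 + 2 B \left(18 + Q\right)}{-3 + B}$ ($R{\left(Q,B \right)} = \frac{\left(Q + 18\right) \left(B + B\right) + 244}{B + \frac{-7 + 1}{2 \cdot 1}} = \frac{\left(18 + Q\right) 2 B + 244}{B + \frac{1}{2} \cdot 1 \left(-6\right)} = \frac{2 B \left(18 + Q\right) + 244}{B - 3} = \frac{244 + 2 B \left(18 + Q\right)}{-3 + B}$)
$-255707 + R{\left(\left(-11\right) 1,-129 \right)} = -255707 + \frac{2 \left(122 + 18 \left(-129\right) - 129 \left(\left(-11\right) 1\right)\right)}{-3 - 129} = -255707 + \frac{2 \left(122 - 2322 - -1419\right)}{-132} = -255707 + 2 \left(- \frac{1}{132}\right) \left(122 - 2322 + 1419\right) = -255707 + 2 \left(- \frac{1}{132}\right) \left(-781\right) = -255707 + \frac{71}{6} = - \frac{1534171}{6}$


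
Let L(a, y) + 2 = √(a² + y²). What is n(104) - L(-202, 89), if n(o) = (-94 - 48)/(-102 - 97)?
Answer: 540/199 - 5*√1949 ≈ -218.02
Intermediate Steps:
L(a, y) = -2 + √(a² + y²)
n(o) = 142/199 (n(o) = -142/(-199) = -142*(-1/199) = 142/199)
n(104) - L(-202, 89) = 142/199 - (-2 + √((-202)² + 89²)) = 142/199 - (-2 + √(40804 + 7921)) = 142/199 - (-2 + √48725) = 142/199 - (-2 + 5*√1949) = 142/199 + (2 - 5*√1949) = 540/199 - 5*√1949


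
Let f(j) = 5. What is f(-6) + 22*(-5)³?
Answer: -2745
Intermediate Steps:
f(-6) + 22*(-5)³ = 5 + 22*(-5)³ = 5 + 22*(-125) = 5 - 2750 = -2745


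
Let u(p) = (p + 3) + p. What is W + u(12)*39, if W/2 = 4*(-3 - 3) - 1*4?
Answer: 997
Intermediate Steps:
u(p) = 3 + 2*p (u(p) = (3 + p) + p = 3 + 2*p)
W = -56 (W = 2*(4*(-3 - 3) - 1*4) = 2*(4*(-6) - 4) = 2*(-24 - 4) = 2*(-28) = -56)
W + u(12)*39 = -56 + (3 + 2*12)*39 = -56 + (3 + 24)*39 = -56 + 27*39 = -56 + 1053 = 997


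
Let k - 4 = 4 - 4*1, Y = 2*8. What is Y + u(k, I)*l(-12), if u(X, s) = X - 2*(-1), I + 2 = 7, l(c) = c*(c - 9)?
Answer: 1528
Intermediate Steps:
Y = 16
l(c) = c*(-9 + c)
I = 5 (I = -2 + 7 = 5)
k = 4 (k = 4 + (4 - 4*1) = 4 + (4 - 4) = 4 + 0 = 4)
u(X, s) = 2 + X (u(X, s) = X + 2 = 2 + X)
Y + u(k, I)*l(-12) = 16 + (2 + 4)*(-12*(-9 - 12)) = 16 + 6*(-12*(-21)) = 16 + 6*252 = 16 + 1512 = 1528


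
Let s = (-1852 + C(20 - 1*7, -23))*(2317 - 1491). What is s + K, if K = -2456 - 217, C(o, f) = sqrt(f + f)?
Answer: -1532425 + 826*I*sqrt(46) ≈ -1.5324e+6 + 5602.2*I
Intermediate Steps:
C(o, f) = sqrt(2)*sqrt(f) (C(o, f) = sqrt(2*f) = sqrt(2)*sqrt(f))
s = -1529752 + 826*I*sqrt(46) (s = (-1852 + sqrt(2)*sqrt(-23))*(2317 - 1491) = (-1852 + sqrt(2)*(I*sqrt(23)))*826 = (-1852 + I*sqrt(46))*826 = -1529752 + 826*I*sqrt(46) ≈ -1.5298e+6 + 5602.2*I)
K = -2673
s + K = (-1529752 + 826*I*sqrt(46)) - 2673 = -1532425 + 826*I*sqrt(46)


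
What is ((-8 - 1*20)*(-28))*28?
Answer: 21952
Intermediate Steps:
((-8 - 1*20)*(-28))*28 = ((-8 - 20)*(-28))*28 = -28*(-28)*28 = 784*28 = 21952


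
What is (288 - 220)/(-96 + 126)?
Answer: 34/15 ≈ 2.2667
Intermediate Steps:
(288 - 220)/(-96 + 126) = 68/30 = 68*(1/30) = 34/15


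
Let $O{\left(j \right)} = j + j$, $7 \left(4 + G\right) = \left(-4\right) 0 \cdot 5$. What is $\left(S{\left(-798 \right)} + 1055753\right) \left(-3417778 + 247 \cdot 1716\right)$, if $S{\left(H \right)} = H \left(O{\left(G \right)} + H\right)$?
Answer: $-5086503632366$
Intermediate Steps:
$G = -4$ ($G = -4 + \frac{\left(-4\right) 0 \cdot 5}{7} = -4 + \frac{0 \cdot 5}{7} = -4 + \frac{1}{7} \cdot 0 = -4 + 0 = -4$)
$O{\left(j \right)} = 2 j$
$S{\left(H \right)} = H \left(-8 + H\right)$ ($S{\left(H \right)} = H \left(2 \left(-4\right) + H\right) = H \left(-8 + H\right)$)
$\left(S{\left(-798 \right)} + 1055753\right) \left(-3417778 + 247 \cdot 1716\right) = \left(- 798 \left(-8 - 798\right) + 1055753\right) \left(-3417778 + 247 \cdot 1716\right) = \left(\left(-798\right) \left(-806\right) + 1055753\right) \left(-3417778 + 423852\right) = \left(643188 + 1055753\right) \left(-2993926\right) = 1698941 \left(-2993926\right) = -5086503632366$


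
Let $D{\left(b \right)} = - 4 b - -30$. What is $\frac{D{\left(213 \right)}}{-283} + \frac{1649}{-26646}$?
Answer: $\frac{21436345}{7540818} \approx 2.8427$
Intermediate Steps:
$D{\left(b \right)} = 30 - 4 b$ ($D{\left(b \right)} = - 4 b + 30 = 30 - 4 b$)
$\frac{D{\left(213 \right)}}{-283} + \frac{1649}{-26646} = \frac{30 - 852}{-283} + \frac{1649}{-26646} = \left(30 - 852\right) \left(- \frac{1}{283}\right) + 1649 \left(- \frac{1}{26646}\right) = \left(-822\right) \left(- \frac{1}{283}\right) - \frac{1649}{26646} = \frac{822}{283} - \frac{1649}{26646} = \frac{21436345}{7540818}$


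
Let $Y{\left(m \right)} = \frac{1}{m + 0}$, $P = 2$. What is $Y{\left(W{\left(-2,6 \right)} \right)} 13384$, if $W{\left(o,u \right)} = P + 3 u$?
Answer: $\frac{3346}{5} \approx 669.2$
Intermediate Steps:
$W{\left(o,u \right)} = 2 + 3 u$
$Y{\left(m \right)} = \frac{1}{m}$
$Y{\left(W{\left(-2,6 \right)} \right)} 13384 = \frac{1}{2 + 3 \cdot 6} \cdot 13384 = \frac{1}{2 + 18} \cdot 13384 = \frac{1}{20} \cdot 13384 = \frac{3346}{5}$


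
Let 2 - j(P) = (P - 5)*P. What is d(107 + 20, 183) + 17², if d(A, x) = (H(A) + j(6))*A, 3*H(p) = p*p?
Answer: 2047726/3 ≈ 6.8258e+5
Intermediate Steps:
H(p) = p²/3 (H(p) = (p*p)/3 = p²/3)
j(P) = 2 - P*(-5 + P) (j(P) = 2 - (P - 5)*P = 2 - (-5 + P)*P = 2 - P*(-5 + P))
d(A, x) = A*(-4 + A²/3) (d(A, x) = (A²/3 + (2 - 1*6² + 5*6))*A = (A²/3 + (2 - 1*36 + 30))*A = (A²/3 + (2 - 36 + 30))*A = (A²/3 - 4)*A = (-4 + A²/3)*A = A*(-4 + A²/3))
d(107 + 20, 183) + 17² = (107 + 20)*(-12 + (107 + 20)²)/3 + 17² = (⅓)*127*(-12 + 127²) + 289 = (⅓)*127*(-12 + 16129) + 289 = (⅓)*127*16117 + 289 = 2046859/3 + 289 = 2047726/3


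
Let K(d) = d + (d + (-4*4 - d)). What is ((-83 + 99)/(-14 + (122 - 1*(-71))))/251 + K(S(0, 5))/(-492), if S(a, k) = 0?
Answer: 181684/5526267 ≈ 0.032876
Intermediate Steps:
K(d) = -16 + d (K(d) = d + (d + (-16 - d)) = d - 16 = -16 + d)
((-83 + 99)/(-14 + (122 - 1*(-71))))/251 + K(S(0, 5))/(-492) = ((-83 + 99)/(-14 + (122 - 1*(-71))))/251 + (-16 + 0)/(-492) = (16/(-14 + (122 + 71)))*(1/251) - 16*(-1/492) = (16/(-14 + 193))*(1/251) + 4/123 = (16/179)*(1/251) + 4/123 = 16/44929 + 4/123 = 181684/5526267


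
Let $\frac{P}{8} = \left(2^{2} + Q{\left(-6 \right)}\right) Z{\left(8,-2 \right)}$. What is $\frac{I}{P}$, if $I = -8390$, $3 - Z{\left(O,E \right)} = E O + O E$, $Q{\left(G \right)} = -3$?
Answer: $- \frac{839}{28} \approx -29.964$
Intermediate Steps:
$Z{\left(O,E \right)} = 3 - 2 E O$ ($Z{\left(O,E \right)} = 3 - \left(E O + O E\right) = 3 - \left(E O + E O\right) = 3 - 2 E O$)
$P = 280$ ($P = 8 \left(2^{2} - 3\right) \left(3 - \left(-4\right) 8\right) = 8 \left(4 - 3\right) \left(3 + 32\right) = 8 \cdot 1 \cdot 35 = 8 \cdot 35 = 280$)
$\frac{I}{P} = - \frac{8390}{280} = \left(-8390\right) \frac{1}{280} = - \frac{839}{28}$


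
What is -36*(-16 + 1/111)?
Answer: 21300/37 ≈ 575.68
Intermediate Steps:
-36*(-16 + 1/111) = -36*(-1775/111) = 21300/37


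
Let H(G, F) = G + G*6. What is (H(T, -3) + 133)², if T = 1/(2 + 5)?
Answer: 17956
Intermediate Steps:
T = ⅐ (T = 1/7 = ⅐ ≈ 0.14286)
H(G, F) = 7*G (H(G, F) = G + 6*G = 7*G)
(H(T, -3) + 133)² = (7*(⅐) + 133)² = (1 + 133)² = 134² = 17956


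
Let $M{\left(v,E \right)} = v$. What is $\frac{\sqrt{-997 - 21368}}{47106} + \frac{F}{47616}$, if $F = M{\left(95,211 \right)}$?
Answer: $\frac{95}{47616} + \frac{i \sqrt{2485}}{15702} \approx 0.0019951 + 0.0031747 i$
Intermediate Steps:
$F = 95$
$\frac{\sqrt{-997 - 21368}}{47106} + \frac{F}{47616} = \frac{\sqrt{-997 - 21368}}{47106} + \frac{95}{47616} = \sqrt{-22365} \cdot \frac{1}{47106} + 95 \cdot \frac{1}{47616} = 3 i \sqrt{2485} \cdot \frac{1}{47106} + \frac{95}{47616} = \frac{i \sqrt{2485}}{15702} + \frac{95}{47616} = \frac{95}{47616} + \frac{i \sqrt{2485}}{15702}$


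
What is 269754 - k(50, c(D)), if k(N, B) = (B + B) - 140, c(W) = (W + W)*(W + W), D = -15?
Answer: 268094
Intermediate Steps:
c(W) = 4*W² (c(W) = (2*W)*(2*W) = 4*W²)
k(N, B) = -140 + 2*B (k(N, B) = 2*B - 140 = -140 + 2*B)
269754 - k(50, c(D)) = 269754 - (-140 + 2*(4*(-15)²)) = 269754 - (-140 + 2*(4*225)) = 269754 - (-140 + 2*900) = 269754 - (-140 + 1800) = 269754 - 1*1660 = 269754 - 1660 = 268094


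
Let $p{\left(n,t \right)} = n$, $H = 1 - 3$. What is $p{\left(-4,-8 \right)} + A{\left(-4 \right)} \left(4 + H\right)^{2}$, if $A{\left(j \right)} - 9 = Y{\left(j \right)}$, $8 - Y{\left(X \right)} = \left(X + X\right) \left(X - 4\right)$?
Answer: $-192$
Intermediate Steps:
$H = -2$ ($H = 1 - 3 = -2$)
$Y{\left(X \right)} = 8 - 2 X \left(-4 + X\right)$ ($Y{\left(X \right)} = 8 - \left(X + X\right) \left(X - 4\right) = 8 - 2 X \left(-4 + X\right)$)
$A{\left(j \right)} = 17 - 2 j^{2} + 8 j$ ($A{\left(j \right)} = 9 + \left(8 - 2 j^{2} + 8 j\right) = 17 - 2 j^{2} + 8 j$)
$p{\left(-4,-8 \right)} + A{\left(-4 \right)} \left(4 + H\right)^{2} = -4 + \left(17 - 2 \left(-4\right)^{2} + 8 \left(-4\right)\right) \left(4 - 2\right)^{2} = -4 + \left(17 - 32 - 32\right) 2^{2} = -4 + \left(17 - 32 - 32\right) 4 = -4 - 188 = -192$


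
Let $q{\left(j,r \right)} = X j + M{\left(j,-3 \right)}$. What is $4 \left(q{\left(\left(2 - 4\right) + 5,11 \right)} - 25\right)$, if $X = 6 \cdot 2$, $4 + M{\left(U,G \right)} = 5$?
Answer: $48$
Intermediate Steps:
$M{\left(U,G \right)} = 1$ ($M{\left(U,G \right)} = -4 + 5 = 1$)
$X = 12$
$q{\left(j,r \right)} = 1 + 12 j$ ($q{\left(j,r \right)} = 12 j + 1 = 1 + 12 j$)
$4 \left(q{\left(\left(2 - 4\right) + 5,11 \right)} - 25\right) = 4 \left(\left(1 + 12 \left(\left(2 - 4\right) + 5\right)\right) - 25\right) = 4 \left(\left(1 + 12 \left(-2 + 5\right)\right) - 25\right) = 4 \left(\left(1 + 12 \cdot 3\right) - 25\right) = 4 \left(\left(1 + 36\right) - 25\right) = 4 \left(37 - 25\right) = 4 \cdot 12 = 48$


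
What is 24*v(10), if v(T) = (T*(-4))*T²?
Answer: -96000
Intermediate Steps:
v(T) = -4*T³ (v(T) = (-4*T)*T² = -4*T³)
24*v(10) = 24*(-4*10³) = 24*(-4*1000) = 24*(-4000) = -96000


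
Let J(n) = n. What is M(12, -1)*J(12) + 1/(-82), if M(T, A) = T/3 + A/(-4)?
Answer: 4181/82 ≈ 50.988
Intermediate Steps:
M(T, A) = -A/4 + T/3 (M(T, A) = T*(⅓) + A*(-¼) = T/3 - A/4 = -A/4 + T/3)
M(12, -1)*J(12) + 1/(-82) = (-¼*(-1) + (⅓)*12)*12 + 1/(-82) = (¼ + 4)*12 - 1/82 = (17/4)*12 - 1/82 = 51 - 1/82 = 4181/82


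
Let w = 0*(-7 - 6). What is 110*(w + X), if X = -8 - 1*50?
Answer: -6380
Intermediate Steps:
X = -58 (X = -8 - 50 = -58)
w = 0 (w = 0*(-13) = 0)
110*(w + X) = 110*(0 - 58) = 110*(-58) = -6380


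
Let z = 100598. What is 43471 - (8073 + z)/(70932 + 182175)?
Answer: 11002705726/253107 ≈ 43471.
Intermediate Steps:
43471 - (8073 + z)/(70932 + 182175) = 43471 - (8073 + 100598)/(70932 + 182175) = 43471 - 108671/253107 = 11002705726/253107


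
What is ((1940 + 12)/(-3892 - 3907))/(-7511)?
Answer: 1952/58578289 ≈ 3.3323e-5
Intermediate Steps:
((1940 + 12)/(-3892 - 3907))/(-7511) = (1952/(-7799))*(-1/7511) = (1952*(-1/7799))*(-1/7511) = -1952/7799*(-1/7511) = 1952/58578289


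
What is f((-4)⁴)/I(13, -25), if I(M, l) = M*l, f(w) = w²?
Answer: -65536/325 ≈ -201.65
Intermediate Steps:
f((-4)⁴)/I(13, -25) = ((-4)⁴)²/((13*(-25))) = 256²/(-325) = 65536*(-1/325) = -65536/325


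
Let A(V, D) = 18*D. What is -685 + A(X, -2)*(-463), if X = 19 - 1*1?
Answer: 15983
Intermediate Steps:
X = 18 (X = 19 - 1 = 18)
-685 + A(X, -2)*(-463) = -685 + (18*(-2))*(-463) = -685 - 36*(-463) = -685 + 16668 = 15983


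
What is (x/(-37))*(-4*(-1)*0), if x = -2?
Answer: 0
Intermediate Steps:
(x/(-37))*(-4*(-1)*0) = (-2/(-37))*(-4*(-1)*0) = (-2*(-1/37))*(4*0) = (2/37)*0 = 0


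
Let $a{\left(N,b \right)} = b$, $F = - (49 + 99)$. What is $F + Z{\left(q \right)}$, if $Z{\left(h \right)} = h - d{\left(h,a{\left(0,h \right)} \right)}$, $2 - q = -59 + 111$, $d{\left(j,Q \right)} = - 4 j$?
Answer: $-398$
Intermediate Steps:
$F = -148$ ($F = \left(-1\right) 148 = -148$)
$q = -50$ ($q = 2 - \left(-59 + 111\right) = 2 - 52 = -50$)
$Z{\left(h \right)} = 5 h$ ($Z{\left(h \right)} = h - - 4 h = h + 4 h = 5 h$)
$F + Z{\left(q \right)} = -148 + 5 \left(-50\right) = -148 - 250 = -398$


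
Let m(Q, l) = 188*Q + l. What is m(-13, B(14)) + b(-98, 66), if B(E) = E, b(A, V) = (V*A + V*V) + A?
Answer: -4640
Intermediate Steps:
b(A, V) = A + V**2 + A*V (b(A, V) = (A*V + V**2) + A = (V**2 + A*V) + A = A + V**2 + A*V)
m(Q, l) = l + 188*Q
m(-13, B(14)) + b(-98, 66) = (14 + 188*(-13)) + (-98 + 66**2 - 98*66) = (14 - 2444) + (-98 + 4356 - 6468) = -2430 - 2210 = -4640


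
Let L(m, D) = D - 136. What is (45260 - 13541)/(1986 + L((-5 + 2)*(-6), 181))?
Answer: 10573/677 ≈ 15.617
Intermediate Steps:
L(m, D) = -136 + D
(45260 - 13541)/(1986 + L((-5 + 2)*(-6), 181)) = (45260 - 13541)/(1986 + (-136 + 181)) = 31719/(1986 + 45) = 31719/2031 = 31719*(1/2031) = 10573/677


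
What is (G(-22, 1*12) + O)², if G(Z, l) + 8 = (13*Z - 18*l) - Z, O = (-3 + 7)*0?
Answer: 238144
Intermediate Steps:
O = 0 (O = 4*0 = 0)
G(Z, l) = -8 - 18*l + 12*Z (G(Z, l) = -8 + ((13*Z - 18*l) - Z) = -8 + ((-18*l + 13*Z) - Z) = -8 + (-18*l + 12*Z) = -8 - 18*l + 12*Z)
(G(-22, 1*12) + O)² = ((-8 - 18*12 + 12*(-22)) + 0)² = ((-8 - 18*12 - 264) + 0)² = ((-8 - 216 - 264) + 0)² = (-488 + 0)² = (-488)² = 238144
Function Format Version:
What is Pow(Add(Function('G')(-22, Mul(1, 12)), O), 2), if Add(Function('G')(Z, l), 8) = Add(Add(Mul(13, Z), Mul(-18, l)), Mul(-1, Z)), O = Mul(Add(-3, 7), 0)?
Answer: 238144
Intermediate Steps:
O = 0 (O = Mul(4, 0) = 0)
Function('G')(Z, l) = Add(-8, Mul(-18, l), Mul(12, Z)) (Function('G')(Z, l) = Add(-8, Add(Add(Mul(13, Z), Mul(-18, l)), Mul(-1, Z))) = Add(-8, Add(Add(Mul(-18, l), Mul(13, Z)), Mul(-1, Z))) = Add(-8, Add(Mul(-18, l), Mul(12, Z))) = Add(-8, Mul(-18, l), Mul(12, Z)))
Pow(Add(Function('G')(-22, Mul(1, 12)), O), 2) = Pow(Add(Add(-8, Mul(-18, Mul(1, 12)), Mul(12, -22)), 0), 2) = Pow(Add(Add(-8, Mul(-18, 12), -264), 0), 2) = Pow(Add(Add(-8, -216, -264), 0), 2) = Pow(Add(-488, 0), 2) = Pow(-488, 2) = 238144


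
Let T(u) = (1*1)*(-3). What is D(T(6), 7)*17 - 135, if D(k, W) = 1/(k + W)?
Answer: -523/4 ≈ -130.75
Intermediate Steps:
T(u) = -3 (T(u) = 1*(-3) = -3)
D(k, W) = 1/(W + k)
D(T(6), 7)*17 - 135 = 17/(7 - 3) - 135 = 17/4 - 135 = -523/4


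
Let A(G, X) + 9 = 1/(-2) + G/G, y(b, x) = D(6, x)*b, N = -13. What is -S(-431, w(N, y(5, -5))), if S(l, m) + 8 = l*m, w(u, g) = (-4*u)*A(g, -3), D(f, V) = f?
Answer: -190494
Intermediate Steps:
y(b, x) = 6*b
A(G, X) = -17/2 (A(G, X) = -9 + (1/(-2) + G/G) = -9 + (1*(-½) + 1) = -9 + (-½ + 1) = -9 + ½ = -17/2)
w(u, g) = 34*u (w(u, g) = -4*u*(-17/2) = 34*u)
S(l, m) = -8 + l*m
-S(-431, w(N, y(5, -5))) = -(-8 - 14654*(-13)) = -(-8 - 431*(-442)) = -(-8 + 190502) = -1*190494 = -190494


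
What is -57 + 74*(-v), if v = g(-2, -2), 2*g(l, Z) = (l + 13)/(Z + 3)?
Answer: -464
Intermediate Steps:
g(l, Z) = (13 + l)/(2*(3 + Z)) (g(l, Z) = ((l + 13)/(Z + 3))/2 = ((13 + l)/(3 + Z))/2 = (13 + l)/(2*(3 + Z)))
v = 11/2 (v = (13 - 2)/(2*(3 - 2)) = (1/2)*11/1 = (1/2)*1*11 = 11/2 ≈ 5.5000)
-57 + 74*(-v) = -57 + 74*(-1*11/2) = -57 + 74*(-11/2) = -57 - 407 = -464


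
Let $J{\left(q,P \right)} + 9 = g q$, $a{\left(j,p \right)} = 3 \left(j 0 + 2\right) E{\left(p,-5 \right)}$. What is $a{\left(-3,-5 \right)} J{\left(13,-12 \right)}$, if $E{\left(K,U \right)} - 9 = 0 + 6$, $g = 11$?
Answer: $12060$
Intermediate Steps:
$E{\left(K,U \right)} = 15$ ($E{\left(K,U \right)} = 9 + \left(0 + 6\right) = 9 + 6 = 15$)
$a{\left(j,p \right)} = 90$ ($a{\left(j,p \right)} = 3 \left(j 0 + 2\right) 15 = 3 \left(0 + 2\right) 15 = 3 \cdot 2 \cdot 15 = 6 \cdot 15 = 90$)
$J{\left(q,P \right)} = -9 + 11 q$
$a{\left(-3,-5 \right)} J{\left(13,-12 \right)} = 90 \left(-9 + 11 \cdot 13\right) = 90 \left(-9 + 143\right) = 90 \cdot 134 = 12060$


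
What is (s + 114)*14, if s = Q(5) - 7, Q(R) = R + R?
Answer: 1638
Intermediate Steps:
Q(R) = 2*R
s = 3 (s = 2*5 - 7 = 10 - 7 = 3)
(s + 114)*14 = (3 + 114)*14 = 117*14 = 1638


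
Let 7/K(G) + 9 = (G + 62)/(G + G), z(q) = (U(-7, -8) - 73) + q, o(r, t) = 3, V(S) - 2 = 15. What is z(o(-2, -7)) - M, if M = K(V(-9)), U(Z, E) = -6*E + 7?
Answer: -3167/227 ≈ -13.952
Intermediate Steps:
V(S) = 17 (V(S) = 2 + 15 = 17)
U(Z, E) = 7 - 6*E
z(q) = -18 + q (z(q) = ((7 - 6*(-8)) - 73) + q = ((7 + 48) - 73) + q = (55 - 73) + q = -18 + q)
K(G) = 7/(-9 + (62 + G)/(2*G)) (K(G) = 7/(-9 + (G + 62)/(G + G)) = 7/(-9 + (62 + G)/((2*G))) = 7/(-9 + (62 + G)*(1/(2*G))) = 7/(-9 + (62 + G)/(2*G)))
M = -238/227 (M = -14*17/(-62 + 17*17) = -14*17/(-62 + 289) = -14*17/227 = -14*17*1/227 = -238/227 ≈ -1.0485)
z(o(-2, -7)) - M = (-18 + 3) - 1*(-238/227) = -15 + 238/227 = -3167/227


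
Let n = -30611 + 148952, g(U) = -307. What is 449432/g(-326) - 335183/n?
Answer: -53289133493/36330687 ≈ -1466.8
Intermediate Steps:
n = 118341
449432/g(-326) - 335183/n = 449432/(-307) - 335183/118341 = 449432*(-1/307) - 335183*1/118341 = -449432/307 - 335183/118341 = -53289133493/36330687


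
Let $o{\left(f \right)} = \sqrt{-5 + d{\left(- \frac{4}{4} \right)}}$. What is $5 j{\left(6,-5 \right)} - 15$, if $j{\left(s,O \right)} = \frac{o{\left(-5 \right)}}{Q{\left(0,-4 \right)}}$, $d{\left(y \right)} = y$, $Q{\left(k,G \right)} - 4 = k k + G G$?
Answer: $-15 + \frac{i \sqrt{6}}{4} \approx -15.0 + 0.61237 i$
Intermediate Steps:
$Q{\left(k,G \right)} = 4 + G^{2} + k^{2}$ ($Q{\left(k,G \right)} = 4 + \left(k k + G G\right) = 4 + \left(k^{2} + G^{2}\right) = 4 + \left(G^{2} + k^{2}\right) = 4 + G^{2} + k^{2}$)
$o{\left(f \right)} = i \sqrt{6}$ ($o{\left(f \right)} = \sqrt{-5 - \frac{4}{4}} = \sqrt{-5 - 1} = \sqrt{-6} = i \sqrt{6}$)
$j{\left(s,O \right)} = \frac{i \sqrt{6}}{20}$ ($j{\left(s,O \right)} = \frac{i \sqrt{6}}{4 + \left(-4\right)^{2} + 0^{2}} = \frac{i \sqrt{6}}{4 + 16 + 0} = \frac{i \sqrt{6}}{20}$)
$5 j{\left(6,-5 \right)} - 15 = 5 \frac{i \sqrt{6}}{20} - 15 = \frac{i \sqrt{6}}{4} - 15 = -15 + \frac{i \sqrt{6}}{4}$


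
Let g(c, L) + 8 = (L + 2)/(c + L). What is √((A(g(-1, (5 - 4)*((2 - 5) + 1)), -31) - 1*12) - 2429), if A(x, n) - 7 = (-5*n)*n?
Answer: I*√7239 ≈ 85.082*I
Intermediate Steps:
g(c, L) = -8 + (2 + L)/(L + c) (g(c, L) = -8 + (L + 2)/(c + L) = -8 + (2 + L)/(L + c))
A(x, n) = 7 - 5*n² (A(x, n) = 7 + (-5*n)*n = 7 - 5*n²)
√((A(g(-1, (5 - 4)*((2 - 5) + 1)), -31) - 1*12) - 2429) = √(((7 - 5*(-31)²) - 1*12) - 2429) = √(((7 - 5*961) - 12) - 2429) = √(((7 - 4805) - 12) - 2429) = √((-4798 - 12) - 2429) = √(-4810 - 2429) = √(-7239) = I*√7239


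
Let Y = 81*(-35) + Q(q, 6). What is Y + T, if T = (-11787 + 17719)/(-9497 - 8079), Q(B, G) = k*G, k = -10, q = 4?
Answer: -12722113/4394 ≈ -2895.3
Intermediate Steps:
Q(B, G) = -10*G
T = -1483/4394 (T = 5932/(-17576) = 5932*(-1/17576) = -1483/4394 ≈ -0.33751)
Y = -2895 (Y = 81*(-35) - 10*6 = -2835 - 60 = -2895)
Y + T = -2895 - 1483/4394 = -12722113/4394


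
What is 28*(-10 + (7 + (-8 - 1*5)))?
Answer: -448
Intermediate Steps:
28*(-10 + (7 + (-8 - 1*5))) = 28*(-10 + (7 + (-8 - 5))) = 28*(-10 + (7 - 13)) = 28*(-10 - 6) = 28*(-16) = -448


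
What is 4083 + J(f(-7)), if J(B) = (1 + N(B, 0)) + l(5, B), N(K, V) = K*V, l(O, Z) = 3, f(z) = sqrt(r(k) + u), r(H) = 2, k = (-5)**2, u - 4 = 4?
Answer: 4087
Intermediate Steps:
u = 8 (u = 4 + 4 = 8)
k = 25
f(z) = sqrt(10) (f(z) = sqrt(2 + 8) = sqrt(10))
J(B) = 4 (J(B) = (1 + B*0) + 3 = (1 + 0) + 3 = 1 + 3 = 4)
4083 + J(f(-7)) = 4083 + 4 = 4087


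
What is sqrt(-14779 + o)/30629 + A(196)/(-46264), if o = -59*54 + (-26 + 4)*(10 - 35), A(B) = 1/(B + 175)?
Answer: -1/17163944 + 9*I*sqrt(215)/30629 ≈ -5.8262e-8 + 0.0043085*I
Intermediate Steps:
A(B) = 1/(175 + B)
o = -2636 (o = -3186 - 22*(-25) = -3186 + 550 = -2636)
sqrt(-14779 + o)/30629 + A(196)/(-46264) = sqrt(-14779 - 2636)/30629 + 1/((175 + 196)*(-46264)) = sqrt(-17415)*(1/30629) - 1/46264/371 = (9*I*sqrt(215))*(1/30629) + (1/371)*(-1/46264) = 9*I*sqrt(215)/30629 - 1/17163944 = -1/17163944 + 9*I*sqrt(215)/30629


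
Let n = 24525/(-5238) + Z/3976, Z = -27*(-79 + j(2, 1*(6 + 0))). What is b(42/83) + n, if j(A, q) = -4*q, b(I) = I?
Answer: -333871735/96032328 ≈ -3.4767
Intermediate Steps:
Z = 2781 (Z = -27*(-79 - 4*(6 + 0)) = -27*(-79 - 4*6) = -27*(-79 - 24) = -27*(-103) = 2781)
n = -4608029/1157016 (n = 24525/(-5238) + 2781/3976 = 24525*(-1/5238) + 2781*(1/3976) = -2725/582 + 2781/3976 = -4608029/1157016 ≈ -3.9827)
b(42/83) + n = 42/83 - 4608029/1157016 = -333871735/96032328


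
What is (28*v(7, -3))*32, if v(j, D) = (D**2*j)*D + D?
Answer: -172032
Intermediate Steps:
v(j, D) = D + j*D**3 (v(j, D) = (j*D**2)*D + D = j*D**3 + D = D + j*D**3)
(28*v(7, -3))*32 = (28*(-3 + 7*(-3)**3))*32 = (28*(-3 + 7*(-27)))*32 = (28*(-3 - 189))*32 = (28*(-192))*32 = -5376*32 = -172032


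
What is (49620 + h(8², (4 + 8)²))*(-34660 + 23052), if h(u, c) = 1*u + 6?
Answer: -576801520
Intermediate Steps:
h(u, c) = 6 + u (h(u, c) = u + 6 = 6 + u)
(49620 + h(8², (4 + 8)²))*(-34660 + 23052) = (49620 + (6 + 8²))*(-34660 + 23052) = (49620 + (6 + 64))*(-11608) = (49620 + 70)*(-11608) = 49690*(-11608) = -576801520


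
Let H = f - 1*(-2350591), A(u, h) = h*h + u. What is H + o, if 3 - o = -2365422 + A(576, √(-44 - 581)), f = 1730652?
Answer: 6446717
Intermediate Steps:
A(u, h) = u + h² (A(u, h) = h² + u = u + h²)
H = 4081243 (H = 1730652 - 1*(-2350591) = 1730652 + 2350591 = 4081243)
o = 2365474 (o = 3 - (-2365422 + (576 + (√(-44 - 581))²)) = 3 - (-2365422 + (576 + (√(-625))²)) = 3 - (-2365422 + (576 + (25*I)²)) = 3 - (-2365422 + (576 - 625)) = 3 - (-2365422 - 49) = 3 - 1*(-2365471) = 3 + 2365471 = 2365474)
H + o = 4081243 + 2365474 = 6446717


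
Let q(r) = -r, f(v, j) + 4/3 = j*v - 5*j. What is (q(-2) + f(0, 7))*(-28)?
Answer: 2884/3 ≈ 961.33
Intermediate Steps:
f(v, j) = -4/3 - 5*j + j*v (f(v, j) = -4/3 + (j*v - 5*j) = -4/3 + (-5*j + j*v) = -4/3 - 5*j + j*v)
(q(-2) + f(0, 7))*(-28) = (-1*(-2) + (-4/3 - 5*7 + 7*0))*(-28) = (2 + (-4/3 - 35 + 0))*(-28) = (2 - 109/3)*(-28) = -103/3*(-28) = 2884/3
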